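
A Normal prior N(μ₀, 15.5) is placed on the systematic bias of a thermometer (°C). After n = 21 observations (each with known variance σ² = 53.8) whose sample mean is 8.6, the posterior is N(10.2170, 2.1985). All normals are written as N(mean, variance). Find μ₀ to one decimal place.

μ₀ = 20.0

The posterior mean is a precision-weighted average: μ_n = (τ₀μ₀ + τ_data·x̄)/(τ₀+τ_data), with τ₀=1/σ₀² and τ_data=n/σ².
Here τ₀ = 1/15.5 = 0.064516 and τ_data = 21/53.8 = 0.390335, so τ_n = 0.454851.
Rearranging for μ₀: μ₀ = (μ_n·τ_n − τ_data·x̄)/τ₀ = (10.2170·0.454851 − 0.390335·8.6) / 0.064516 = 1.290332/0.064516 ≈ 20.0.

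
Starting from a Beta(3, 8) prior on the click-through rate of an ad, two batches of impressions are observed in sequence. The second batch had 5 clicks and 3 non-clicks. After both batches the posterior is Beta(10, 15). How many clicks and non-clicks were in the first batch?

Sequential conjugate updates are equivalent to a single update on the pooled data, so total successes = posterior α − prior α and total failures = posterior β − prior β.
Total across both batches: 10−3=7 clicks, 15−8=7 non-clicks.
Subtract the second batch: 7−5=2 clicks and 7−3=4 non-clicks.

2 clicks and 4 non-clicks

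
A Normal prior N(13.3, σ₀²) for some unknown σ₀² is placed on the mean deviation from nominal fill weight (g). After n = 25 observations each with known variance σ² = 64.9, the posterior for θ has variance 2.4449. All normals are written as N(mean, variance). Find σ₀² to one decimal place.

σ₀² = 42.0

Posterior precision equals prior precision plus data precision: 1/σ_n² = 1/σ₀² + n/σ².
So 1/σ₀² = 1/2.4449 − 25/64.9 = 0.409015 − 0.385208 = 0.023807.
Hence σ₀² = 1/0.023807 ≈ 42.0.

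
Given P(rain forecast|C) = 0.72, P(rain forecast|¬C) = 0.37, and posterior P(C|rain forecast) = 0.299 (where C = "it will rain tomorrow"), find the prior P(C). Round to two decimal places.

P(C) = 0.18

Bayes' rule in odds form gives O(C|E) = O(C)·[P(E|C)/P(E|¬C)], hence O(C) = O(C|E)/LR.
Posterior odds = 0.299/(1−0.299) = 0.4265. LR = 0.72/0.37 = 1.9459.
Prior odds = 0.4265/1.9459 = 0.2192, so P(C) = 0.2192/(1+0.2192) ≈ 0.18.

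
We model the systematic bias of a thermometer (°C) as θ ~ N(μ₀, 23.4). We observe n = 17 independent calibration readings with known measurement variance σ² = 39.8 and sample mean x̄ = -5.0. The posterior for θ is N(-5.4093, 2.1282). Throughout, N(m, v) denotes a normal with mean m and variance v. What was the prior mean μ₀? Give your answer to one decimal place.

With known observation variance, the Normal–Normal posterior has precision τ_n = τ₀ + n/σ² and mean μ_n = (τ₀μ₀ + (n/σ²)x̄)/τ_n.
Here τ₀ = 1/23.4 = 0.042735 and τ_data = 17/39.8 = 0.427136, so τ_n = 0.469871.
Rearranging for μ₀: μ₀ = (μ_n·τ_n − τ_data·x̄)/τ₀ = (-5.4093·0.469871 − 0.427136·-5.0) / 0.042735 = -0.405993/0.042735 ≈ -9.5.

μ₀ = -9.5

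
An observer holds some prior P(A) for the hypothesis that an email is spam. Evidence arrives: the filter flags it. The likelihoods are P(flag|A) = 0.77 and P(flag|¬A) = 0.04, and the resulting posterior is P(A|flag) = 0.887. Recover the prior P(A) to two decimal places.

P(A) = 0.29

Bayes' rule in odds form gives O(A|E) = O(A)·[P(E|A)/P(E|¬A)], hence O(A) = O(A|E)/LR.
Posterior odds = 0.887/(1−0.887) = 7.8496. LR = 0.77/0.04 = 19.2500.
Prior odds = 7.8496/19.2500 = 0.4078, so P(A) = 0.4078/(1+0.4078) ≈ 0.29.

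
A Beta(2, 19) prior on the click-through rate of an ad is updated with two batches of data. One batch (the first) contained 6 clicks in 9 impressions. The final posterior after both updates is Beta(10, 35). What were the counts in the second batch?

2 clicks and 13 non-clicks

Sequential conjugate updates are equivalent to a single update on the pooled data, so total successes = posterior α − prior α and total failures = posterior β − prior β.
Total across both batches: 10−2=8 clicks, 35−19=16 non-clicks.
Subtract the first batch: 8−6=2 clicks and 16−3=13 non-clicks.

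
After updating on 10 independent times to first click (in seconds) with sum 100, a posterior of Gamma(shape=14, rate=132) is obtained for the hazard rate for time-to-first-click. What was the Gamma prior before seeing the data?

Gamma–exponential conjugacy: posterior shape = α + n, posterior rate = β + Σtᵢ.
So α = 14 − 10 = 4 and β = 132 − 100 = 32.

Gamma(shape=4, rate=32)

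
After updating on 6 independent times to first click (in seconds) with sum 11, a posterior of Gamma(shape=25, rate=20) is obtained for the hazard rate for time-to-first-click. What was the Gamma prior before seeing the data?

Gamma(shape=19, rate=9)

For an exponential likelihood with a Gamma(α, β) prior on the rate, n observations with total T give posterior Gamma(α+n, β+T).
So α = 25 − 6 = 19 and β = 20 − 11 = 9.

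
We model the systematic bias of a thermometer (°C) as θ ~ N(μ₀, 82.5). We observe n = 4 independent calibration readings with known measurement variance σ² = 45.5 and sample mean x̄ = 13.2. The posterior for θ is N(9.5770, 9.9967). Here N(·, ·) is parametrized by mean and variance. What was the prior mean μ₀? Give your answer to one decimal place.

μ₀ = -16.7

The posterior mean is a precision-weighted average: μ_n = (τ₀μ₀ + τ_data·x̄)/(τ₀+τ_data), with τ₀=1/σ₀² and τ_data=n/σ².
Here τ₀ = 1/82.5 = 0.012121 and τ_data = 4/45.5 = 0.087912, so τ_n = 0.100033.
Rearranging for μ₀: μ₀ = (μ_n·τ_n − τ_data·x̄)/τ₀ = (9.5770·0.100033 − 0.087912·13.2) / 0.012121 = -0.202422/0.012121 ≈ -16.7.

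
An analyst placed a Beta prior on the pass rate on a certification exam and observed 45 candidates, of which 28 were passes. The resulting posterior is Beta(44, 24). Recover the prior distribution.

Beta(16, 7)

A Beta(α, β) prior with s successes and f failures in binomial data gives a Beta(α+s, β+f) posterior.
So α = 44 − 28 = 16 and β = 24 − 17 = 7.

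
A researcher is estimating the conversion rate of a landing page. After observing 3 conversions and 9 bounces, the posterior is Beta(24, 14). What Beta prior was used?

Beta(21, 5)

Beta is conjugate to the binomial likelihood: posterior = Beta(a+s, b+f).
So a = 24 − 3 = 21 and b = 14 − 9 = 5.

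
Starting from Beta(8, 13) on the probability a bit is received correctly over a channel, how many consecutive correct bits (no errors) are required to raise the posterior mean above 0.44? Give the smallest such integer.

k = 3

After k correct bits and 0 errors the posterior is Beta(8+k, 13), with mean (8+k)/(8+13+k).
Set (8+k)/(21+k) > 0.44 and solve: k > (0.44·21 − 8)/(1 − 0.44) = 2.214.
The smallest integer exceeding 2.214 is 3, and checking k=3: (11)/(24) = 0.4583 > 0.44.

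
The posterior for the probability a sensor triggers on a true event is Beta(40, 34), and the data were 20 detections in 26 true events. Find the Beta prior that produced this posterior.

Under Beta–binomial conjugacy the posterior parameters are (α+s, β+f).
Subtract the data counts: 40−20=20, 34−6=28.

Beta(20, 28)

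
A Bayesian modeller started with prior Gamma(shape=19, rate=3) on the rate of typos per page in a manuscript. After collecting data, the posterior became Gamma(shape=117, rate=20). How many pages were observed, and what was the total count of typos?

Gamma–Poisson conjugacy: posterior shape = α + Σxᵢ, posterior rate = β + n.
Matching: Σxᵢ = 117 − 19 = 98 and n = 20 − 3 = 17.

n = 17 pages with total 98 typos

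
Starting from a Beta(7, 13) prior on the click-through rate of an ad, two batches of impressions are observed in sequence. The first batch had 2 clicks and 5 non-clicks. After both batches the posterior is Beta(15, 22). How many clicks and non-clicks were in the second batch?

Sequential conjugate updates are equivalent to a single update on the pooled data, so total successes = posterior α − prior α and total failures = posterior β − prior β.
Total across both batches: 15−7=8 clicks, 22−13=9 non-clicks.
Subtract the first batch: 8−2=6 clicks and 9−5=4 non-clicks.

6 clicks and 4 non-clicks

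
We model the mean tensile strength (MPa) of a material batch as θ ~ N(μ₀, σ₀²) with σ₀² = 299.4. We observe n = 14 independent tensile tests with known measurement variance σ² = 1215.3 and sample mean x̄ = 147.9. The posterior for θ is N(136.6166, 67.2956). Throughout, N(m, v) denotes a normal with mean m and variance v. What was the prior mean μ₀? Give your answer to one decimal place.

μ₀ = 97.7

The posterior mean is a precision-weighted average: μ_n = (τ₀μ₀ + τ_data·x̄)/(τ₀+τ_data), with τ₀=1/σ₀² and τ_data=n/σ².
Here τ₀ = 1/299.4 = 0.003340 and τ_data = 14/1215.3 = 0.011520, so τ_n = 0.014860.
Rearranging for μ₀: μ₀ = (μ_n·τ_n − τ_data·x̄)/τ₀ = (136.6166·0.014860 − 0.011520·147.9) / 0.003340 = 0.326315/0.003340 ≈ 97.7.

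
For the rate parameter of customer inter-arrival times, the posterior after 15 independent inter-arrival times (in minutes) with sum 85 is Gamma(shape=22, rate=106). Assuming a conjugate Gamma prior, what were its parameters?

For an exponential likelihood with a Gamma(α, β) prior on the rate, n observations with total T give posterior Gamma(α+n, β+T).
So α = 22 − 15 = 7 and β = 106 − 85 = 21.

Gamma(shape=7, rate=21)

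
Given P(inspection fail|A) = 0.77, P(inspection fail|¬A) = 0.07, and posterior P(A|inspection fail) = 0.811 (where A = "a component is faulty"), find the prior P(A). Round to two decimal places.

Bayes' rule in odds form gives O(A|E) = O(A)·[P(E|A)/P(E|¬A)], hence O(A) = O(A|E)/LR.
Posterior odds = 0.811/(1−0.811) = 4.2910. LR = 0.77/0.07 = 11.0000.
Prior odds = 4.2910/11.0000 = 0.3901, so P(A) = 0.3901/(1+0.3901) ≈ 0.28.

P(A) = 0.28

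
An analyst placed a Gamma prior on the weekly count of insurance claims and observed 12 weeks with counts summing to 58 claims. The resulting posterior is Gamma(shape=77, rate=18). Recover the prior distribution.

A Gamma(α, β) prior (rate parametrization) on a Poisson rate with n observations summing to S gives posterior Gamma(α+S, β+n).
So α = 77 − 58 = 19 and β = 18 − 12 = 6.

Gamma(shape=19, rate=6)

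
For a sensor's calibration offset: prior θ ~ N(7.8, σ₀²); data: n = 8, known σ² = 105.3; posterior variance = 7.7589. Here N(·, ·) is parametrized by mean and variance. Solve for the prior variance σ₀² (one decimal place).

σ₀² = 18.9

Posterior precision equals prior precision plus data precision: 1/σ_n² = 1/σ₀² + n/σ².
So 1/σ₀² = 1/7.7589 − 8/105.3 = 0.128884 − 0.075973 = 0.052911.
Hence σ₀² = 1/0.052911 ≈ 18.9.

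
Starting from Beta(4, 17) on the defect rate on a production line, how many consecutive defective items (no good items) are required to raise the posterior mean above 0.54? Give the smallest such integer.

k = 16

After k defective items and 0 good items the posterior is Beta(4+k, 17), with mean (4+k)/(4+17+k).
Set (4+k)/(21+k) > 0.54 and solve: k > (0.54·21 − 4)/(1 − 0.54) = 15.957.
The smallest integer exceeding 15.957 is 16.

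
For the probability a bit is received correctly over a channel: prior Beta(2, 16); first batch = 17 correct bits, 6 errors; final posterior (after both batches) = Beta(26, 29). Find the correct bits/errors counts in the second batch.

7 correct bits and 7 errors

Sequential conjugate updates are equivalent to a single update on the pooled data, so total successes = posterior α − prior α and total failures = posterior β − prior β.
Total across both batches: 26−2=24 correct bits, 29−16=13 errors.
Subtract the first batch: 24−17=7 correct bits and 13−6=7 errors.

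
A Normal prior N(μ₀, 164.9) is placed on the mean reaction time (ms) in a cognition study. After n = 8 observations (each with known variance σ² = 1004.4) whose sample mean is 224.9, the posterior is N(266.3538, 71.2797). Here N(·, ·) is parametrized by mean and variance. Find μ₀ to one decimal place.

With known observation variance, the Normal–Normal posterior has precision τ_n = τ₀ + n/σ² and mean μ_n = (τ₀μ₀ + (n/σ²)x̄)/τ_n.
Here τ₀ = 1/164.9 = 0.006064 and τ_data = 8/1004.4 = 0.007965, so τ_n = 0.014029.
Rearranging for μ₀: μ₀ = (μ_n·τ_n − τ_data·x̄)/τ₀ = (266.3538·0.014029 − 0.007965·224.9) / 0.006064 = 1.945349/0.006064 ≈ 320.8.

μ₀ = 320.8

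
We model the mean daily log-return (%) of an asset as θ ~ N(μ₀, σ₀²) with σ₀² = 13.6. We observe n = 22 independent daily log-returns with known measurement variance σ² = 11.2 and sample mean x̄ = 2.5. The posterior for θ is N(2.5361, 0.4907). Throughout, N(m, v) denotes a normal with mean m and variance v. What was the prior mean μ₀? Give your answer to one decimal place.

μ₀ = 3.5

The posterior mean is a precision-weighted average: μ_n = (τ₀μ₀ + τ_data·x̄)/(τ₀+τ_data), with τ₀=1/σ₀² and τ_data=n/σ².
Here τ₀ = 1/13.6 = 0.073529 and τ_data = 22/11.2 = 1.964286, so τ_n = 2.037815.
Rearranging for μ₀: μ₀ = (μ_n·τ_n − τ_data·x̄)/τ₀ = (2.5361·2.037815 − 1.964286·2.5) / 0.073529 = 0.257388/0.073529 ≈ 3.5.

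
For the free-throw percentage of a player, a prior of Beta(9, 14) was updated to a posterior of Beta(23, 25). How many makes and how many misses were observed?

14 makes and 11 misses

A Beta(a, b) prior with s successes and f failures in binomial data gives a Beta(a+s, b+f) posterior.
Match parameters: s=23−9=14, f=25−14=11.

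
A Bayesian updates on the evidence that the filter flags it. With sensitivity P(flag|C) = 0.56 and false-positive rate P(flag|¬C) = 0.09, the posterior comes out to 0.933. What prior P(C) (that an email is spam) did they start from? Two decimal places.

P(C) = 0.69

Bayes' rule in odds form gives O(C|E) = O(C)·[P(E|C)/P(E|¬C)], hence O(C) = O(C|E)/LR.
Posterior odds = 0.933/(1−0.933) = 13.9254. LR = 0.56/0.09 = 6.2222.
Prior odds = 13.9254/6.2222 = 2.2380, so P(C) = 2.2380/(1+2.2380) ≈ 0.69.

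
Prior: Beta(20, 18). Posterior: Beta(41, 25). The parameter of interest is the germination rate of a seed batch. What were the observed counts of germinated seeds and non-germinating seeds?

21 germinated seeds and 7 non-germinating seeds

A Beta(α, β) prior with s successes and f failures in binomial data gives a Beta(α+s, β+f) posterior.
So s = 41 − 20 = 21 and f = 25 − 18 = 7.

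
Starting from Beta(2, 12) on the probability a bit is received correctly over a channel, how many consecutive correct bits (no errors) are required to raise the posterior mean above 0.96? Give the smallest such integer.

k = 287

After k correct bits and 0 errors the posterior is Beta(2+k, 12), with mean (2+k)/(2+12+k).
Set (2+k)/(14+k) > 0.96 and solve: k > (0.96·14 − 2)/(1 − 0.96) = 286.000.
The smallest integer exceeding 286.000 is 287.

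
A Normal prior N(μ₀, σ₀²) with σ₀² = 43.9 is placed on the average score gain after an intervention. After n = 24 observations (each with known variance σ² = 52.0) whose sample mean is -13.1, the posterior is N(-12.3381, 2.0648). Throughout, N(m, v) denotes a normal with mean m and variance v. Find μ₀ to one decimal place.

The posterior mean is a precision-weighted average: μ_n = (τ₀μ₀ + τ_data·x̄)/(τ₀+τ_data), with τ₀=1/σ₀² and τ_data=n/σ².
Here τ₀ = 1/43.9 = 0.022779 and τ_data = 24/52.0 = 0.461538, so τ_n = 0.484317.
Rearranging for μ₀: μ₀ = (μ_n·τ_n − τ_data·x̄)/τ₀ = (-12.3381·0.484317 − 0.461538·-13.1) / 0.022779 = 0.070596/0.022779 ≈ 3.1.

μ₀ = 3.1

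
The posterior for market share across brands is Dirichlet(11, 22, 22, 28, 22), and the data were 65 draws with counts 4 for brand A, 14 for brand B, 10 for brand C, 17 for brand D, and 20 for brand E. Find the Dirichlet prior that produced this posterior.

Dirichlet(7, 8, 12, 11, 2)

For a Dirichlet(α) prior with multinomial counts c, the posterior is Dirichlet(α + c) componentwise.
Subtract each count from the matching posterior parameter: 11−4=7, 22−14=8, 22−10=12, 28−17=11, 22−20=2.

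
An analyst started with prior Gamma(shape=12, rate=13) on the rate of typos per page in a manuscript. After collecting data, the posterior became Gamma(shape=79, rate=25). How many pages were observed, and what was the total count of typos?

A Gamma(α, β) prior (rate parametrization) on a Poisson rate with n observations summing to S gives posterior Gamma(α+S, β+n).
Matching: Σxᵢ = 79 − 12 = 67 and n = 25 − 13 = 12.

n = 12 pages with total 67 typos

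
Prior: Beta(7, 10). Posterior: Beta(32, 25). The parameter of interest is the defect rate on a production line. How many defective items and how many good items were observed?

25 defective items and 15 good items

Beta is conjugate to the binomial likelihood: posterior = Beta(α+s, β+f).
So s = 32 − 7 = 25 and f = 25 − 10 = 15.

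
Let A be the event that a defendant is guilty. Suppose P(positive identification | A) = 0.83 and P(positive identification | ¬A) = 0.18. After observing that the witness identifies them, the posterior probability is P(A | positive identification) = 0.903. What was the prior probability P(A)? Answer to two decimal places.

P(A) = 0.67

In odds form, posterior odds = prior odds × likelihood ratio, so prior odds = posterior odds ÷ LR.
Posterior odds = 0.903/(1−0.903) = 9.3093. LR = 0.83/0.18 = 4.6111.
Prior odds = 9.3093/4.6111 = 2.0189, so P(A) = 2.0189/(1+2.0189) ≈ 0.67.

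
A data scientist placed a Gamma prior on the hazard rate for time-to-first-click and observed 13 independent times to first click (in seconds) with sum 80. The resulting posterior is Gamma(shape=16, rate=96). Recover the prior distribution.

Gamma(shape=3, rate=16)

Gamma–exponential conjugacy: posterior shape = α + n, posterior rate = β + Σtᵢ.
So α = 16 − 13 = 3 and β = 96 − 80 = 16.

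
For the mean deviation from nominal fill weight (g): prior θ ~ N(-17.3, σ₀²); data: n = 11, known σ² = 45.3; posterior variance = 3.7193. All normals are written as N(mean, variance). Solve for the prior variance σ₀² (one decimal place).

For the Normal–Normal model with known σ², precisions add: τ_n = τ₀ + n/σ².
So 1/σ₀² = 1/3.7193 − 11/45.3 = 0.268868 − 0.242826 = 0.026042.
Hence σ₀² = 1/0.026042 ≈ 38.4.

σ₀² = 38.4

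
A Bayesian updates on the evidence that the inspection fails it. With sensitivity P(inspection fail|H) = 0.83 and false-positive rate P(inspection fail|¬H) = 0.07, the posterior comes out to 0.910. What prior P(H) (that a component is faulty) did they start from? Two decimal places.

P(H) = 0.46

Bayes' rule in odds form gives O(H|E) = O(H)·[P(E|H)/P(E|¬H)], hence O(H) = O(H|E)/LR.
Posterior odds = 0.910/(1−0.910) = 10.1111. LR = 0.83/0.07 = 11.8571.
Prior odds = 10.1111/11.8571 = 0.8527, so P(H) = 0.8527/(1+0.8527) ≈ 0.46.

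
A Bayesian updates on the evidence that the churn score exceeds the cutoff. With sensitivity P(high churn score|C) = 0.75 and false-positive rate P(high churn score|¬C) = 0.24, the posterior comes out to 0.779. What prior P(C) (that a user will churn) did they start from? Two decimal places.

Bayes' rule in odds form gives O(C|E) = O(C)·[P(E|C)/P(E|¬C)], hence O(C) = O(C|E)/LR.
Posterior odds = 0.779/(1−0.779) = 3.5249. LR = 0.75/0.24 = 3.1250.
Prior odds = 3.5249/3.1250 = 1.1280, so P(C) = 1.1280/(1+1.1280) ≈ 0.53.

P(C) = 0.53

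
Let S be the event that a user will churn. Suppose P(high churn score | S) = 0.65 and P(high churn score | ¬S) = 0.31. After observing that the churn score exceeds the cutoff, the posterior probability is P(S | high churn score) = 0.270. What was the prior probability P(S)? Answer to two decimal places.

P(S) = 0.15

Bayes' rule in odds form gives O(S|E) = O(S)·[P(E|S)/P(E|¬S)], hence O(S) = O(S|E)/LR.
Posterior odds = 0.270/(1−0.270) = 0.3699. LR = 0.65/0.31 = 2.0968.
Prior odds = 0.3699/2.0968 = 0.1764, so P(S) = 0.1764/(1+0.1764) ≈ 0.15.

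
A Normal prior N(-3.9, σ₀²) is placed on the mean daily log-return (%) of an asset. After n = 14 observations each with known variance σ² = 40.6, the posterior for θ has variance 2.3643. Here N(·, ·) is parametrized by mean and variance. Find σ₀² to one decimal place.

σ₀² = 12.8

For the Normal–Normal model with known σ², precisions add: τ_n = τ₀ + n/σ².
So 1/σ₀² = 1/2.3643 − 14/40.6 = 0.422958 − 0.344828 = 0.078130.
Hence σ₀² = 1/0.078130 ≈ 12.8.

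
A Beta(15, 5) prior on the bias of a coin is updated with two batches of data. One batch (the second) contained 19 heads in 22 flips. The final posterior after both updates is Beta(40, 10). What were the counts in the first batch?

Because Beta–binomial updating is additive in the counts, the combined data contributed (α_post−α_prior, β_post−β_prior) successes and failures.
Total across both batches: 40−15=25 heads, 10−5=5 tails.
Subtract the second batch: 25−19=6 heads and 5−3=2 tails.

6 heads and 2 tails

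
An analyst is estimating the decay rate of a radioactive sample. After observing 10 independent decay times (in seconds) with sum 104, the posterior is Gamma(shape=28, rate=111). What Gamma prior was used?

Gamma(shape=18, rate=7)

For an exponential likelihood with a Gamma(α, β) prior on the rate, n observations with total T give posterior Gamma(α+n, β+T).
So α = 28 − 10 = 18 and β = 111 − 104 = 7.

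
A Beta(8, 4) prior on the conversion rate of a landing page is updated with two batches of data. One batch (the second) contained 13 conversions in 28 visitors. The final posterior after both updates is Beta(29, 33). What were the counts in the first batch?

Because Beta–binomial updating is additive in the counts, the combined data contributed (α_post−α_prior, β_post−β_prior) successes and failures.
Total across both batches: 29−8=21 conversions, 33−4=29 bounces.
Subtract the second batch: 21−13=8 conversions and 29−15=14 bounces.

8 conversions and 14 bounces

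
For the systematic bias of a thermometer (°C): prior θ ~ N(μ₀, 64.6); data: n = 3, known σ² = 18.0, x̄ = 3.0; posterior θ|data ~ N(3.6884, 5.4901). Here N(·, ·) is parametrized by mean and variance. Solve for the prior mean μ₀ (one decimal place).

With known observation variance, the Normal–Normal posterior has precision τ_n = τ₀ + n/σ² and mean μ_n = (τ₀μ₀ + (n/σ²)x̄)/τ_n.
Here τ₀ = 1/64.6 = 0.015480 and τ_data = 3/18.0 = 0.166667, so τ_n = 0.182147.
Rearranging for μ₀: μ₀ = (μ_n·τ_n − τ_data·x̄)/τ₀ = (3.6884·0.182147 − 0.166667·3.0) / 0.015480 = 0.171830/0.015480 ≈ 11.1.

μ₀ = 11.1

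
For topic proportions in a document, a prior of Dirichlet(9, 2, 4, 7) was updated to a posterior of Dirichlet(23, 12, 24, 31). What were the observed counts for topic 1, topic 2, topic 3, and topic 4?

For a Dirichlet(α) prior with multinomial counts c, the posterior is Dirichlet(α + c) componentwise.
Counts are posterior − prior componentwise: 23−9=14, 12−2=10, 24−4=20, 31−7=24.

counts (14, 10, 20, 24)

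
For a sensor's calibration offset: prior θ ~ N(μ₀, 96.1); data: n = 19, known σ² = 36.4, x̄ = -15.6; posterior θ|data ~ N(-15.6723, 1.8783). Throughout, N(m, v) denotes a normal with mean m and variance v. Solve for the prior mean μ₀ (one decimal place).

μ₀ = -19.3

The posterior mean is a precision-weighted average: μ_n = (τ₀μ₀ + τ_data·x̄)/(τ₀+τ_data), with τ₀=1/σ₀² and τ_data=n/σ².
Here τ₀ = 1/96.1 = 0.010406 and τ_data = 19/36.4 = 0.521978, so τ_n = 0.532384.
Rearranging for μ₀: μ₀ = (μ_n·τ_n − τ_data·x̄)/τ₀ = (-15.6723·0.532384 − 0.521978·-15.6) / 0.010406 = -0.200825/0.010406 ≈ -19.3.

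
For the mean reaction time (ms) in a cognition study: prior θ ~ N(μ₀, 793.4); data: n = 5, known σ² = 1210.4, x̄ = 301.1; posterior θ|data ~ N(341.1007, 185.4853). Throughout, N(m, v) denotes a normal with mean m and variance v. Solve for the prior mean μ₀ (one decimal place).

The posterior mean is a precision-weighted average: μ_n = (τ₀μ₀ + τ_data·x̄)/(τ₀+τ_data), with τ₀=1/σ₀² and τ_data=n/σ².
Here τ₀ = 1/793.4 = 0.001260 and τ_data = 5/1210.4 = 0.004131, so τ_n = 0.005391.
Rearranging for μ₀: μ₀ = (μ_n·τ_n − τ_data·x̄)/τ₀ = (341.1007·0.005391 − 0.004131·301.1) / 0.001260 = 0.595030/0.001260 ≈ 472.2.

μ₀ = 472.2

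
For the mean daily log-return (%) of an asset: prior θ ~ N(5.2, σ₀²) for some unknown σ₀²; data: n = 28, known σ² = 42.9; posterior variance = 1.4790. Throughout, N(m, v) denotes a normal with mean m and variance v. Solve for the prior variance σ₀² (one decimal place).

σ₀² = 42.6

Posterior precision equals prior precision plus data precision: 1/σ_n² = 1/σ₀² + n/σ².
So 1/σ₀² = 1/1.4790 − 28/42.9 = 0.676133 − 0.652681 = 0.023452.
Hence σ₀² = 1/0.023452 ≈ 42.6.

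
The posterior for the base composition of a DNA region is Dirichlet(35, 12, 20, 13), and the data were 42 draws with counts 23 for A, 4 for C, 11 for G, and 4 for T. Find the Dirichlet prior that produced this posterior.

Dirichlet(12, 8, 9, 9)

For a Dirichlet(α) prior with multinomial counts c, the posterior is Dirichlet(α + c) componentwise.
Subtract each count from the matching posterior parameter: 35−23=12, 12−4=8, 20−11=9, 13−4=9.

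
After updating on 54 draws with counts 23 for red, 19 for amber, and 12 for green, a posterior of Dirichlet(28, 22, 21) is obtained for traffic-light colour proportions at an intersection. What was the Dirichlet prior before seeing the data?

For a Dirichlet(α) prior with multinomial counts c, the posterior is Dirichlet(α + c) componentwise.
Subtract each count from the matching posterior parameter: 28−23=5, 22−19=3, 21−12=9.

Dirichlet(5, 3, 9)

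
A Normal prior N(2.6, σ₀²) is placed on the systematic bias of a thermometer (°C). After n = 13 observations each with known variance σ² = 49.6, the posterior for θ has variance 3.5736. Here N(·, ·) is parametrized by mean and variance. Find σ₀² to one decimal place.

σ₀² = 56.4

Posterior precision equals prior precision plus data precision: 1/σ_n² = 1/σ₀² + n/σ².
So 1/σ₀² = 1/3.5736 − 13/49.6 = 0.279830 − 0.262097 = 0.017733.
Hence σ₀² = 1/0.017733 ≈ 56.4.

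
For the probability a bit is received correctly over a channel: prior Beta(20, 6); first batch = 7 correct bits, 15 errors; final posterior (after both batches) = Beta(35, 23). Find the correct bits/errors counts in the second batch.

Because Beta–binomial updating is additive in the counts, the combined data contributed (α_post−α_prior, β_post−β_prior) successes and failures.
Total across both batches: 35−20=15 correct bits, 23−6=17 errors.
Subtract the first batch: 15−7=8 correct bits and 17−15=2 errors.

8 correct bits and 2 errors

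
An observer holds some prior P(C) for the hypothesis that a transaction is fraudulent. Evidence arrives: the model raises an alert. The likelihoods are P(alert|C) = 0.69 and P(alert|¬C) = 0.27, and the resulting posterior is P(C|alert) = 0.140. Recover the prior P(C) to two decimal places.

In odds form, posterior odds = prior odds × likelihood ratio, so prior odds = posterior odds ÷ LR.
Posterior odds = 0.140/(1−0.140) = 0.1628. LR = 0.69/0.27 = 2.5556.
Prior odds = 0.1628/2.5556 = 0.0637, so P(C) = 0.0637/(1+0.0637) ≈ 0.06.

P(C) = 0.06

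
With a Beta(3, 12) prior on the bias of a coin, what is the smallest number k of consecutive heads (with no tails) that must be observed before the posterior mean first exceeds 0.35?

k = 4

After k heads and 0 tails the posterior is Beta(3+k, 12), with mean (3+k)/(3+12+k).
Set (3+k)/(15+k) > 0.35 and solve: k > (0.35·15 − 3)/(1 − 0.35) = 3.462.
The smallest integer exceeding 3.462 is 4.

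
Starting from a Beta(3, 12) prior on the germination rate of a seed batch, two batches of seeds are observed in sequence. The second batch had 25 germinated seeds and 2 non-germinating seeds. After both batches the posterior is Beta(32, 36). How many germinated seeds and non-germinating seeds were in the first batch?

Sequential conjugate updates are equivalent to a single update on the pooled data, so total successes = posterior α − prior α and total failures = posterior β − prior β.
Total across both batches: 32−3=29 germinated seeds, 36−12=24 non-germinating seeds.
Subtract the second batch: 29−25=4 germinated seeds and 24−2=22 non-germinating seeds.

4 germinated seeds and 22 non-germinating seeds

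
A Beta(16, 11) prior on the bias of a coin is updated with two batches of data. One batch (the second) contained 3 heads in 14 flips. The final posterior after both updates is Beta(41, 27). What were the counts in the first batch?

22 heads and 5 tails

Because Beta–binomial updating is additive in the counts, the combined data contributed (α_post−α_prior, β_post−β_prior) successes and failures.
Total across both batches: 41−16=25 heads, 27−11=16 tails.
Subtract the second batch: 25−3=22 heads and 16−11=5 tails.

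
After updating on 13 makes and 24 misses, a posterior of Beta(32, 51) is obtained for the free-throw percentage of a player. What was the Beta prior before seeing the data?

Beta(19, 27)

A Beta(a, b) prior with s successes and f failures in binomial data gives a Beta(a+s, b+f) posterior.
Subtract the data counts: 32−13=19, 51−24=27.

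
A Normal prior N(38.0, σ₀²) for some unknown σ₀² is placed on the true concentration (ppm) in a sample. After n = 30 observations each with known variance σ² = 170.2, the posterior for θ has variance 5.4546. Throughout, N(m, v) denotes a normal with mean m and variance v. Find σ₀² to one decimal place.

Posterior precision equals prior precision plus data precision: 1/σ_n² = 1/σ₀² + n/σ².
So 1/σ₀² = 1/5.4546 − 30/170.2 = 0.183332 − 0.176263 = 0.007069.
Hence σ₀² = 1/0.007069 ≈ 141.5.

σ₀² = 141.5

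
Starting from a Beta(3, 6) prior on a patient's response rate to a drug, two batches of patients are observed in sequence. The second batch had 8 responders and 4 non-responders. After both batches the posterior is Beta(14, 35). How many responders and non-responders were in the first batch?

3 responders and 25 non-responders

Sequential conjugate updates are equivalent to a single update on the pooled data, so total successes = posterior α − prior α and total failures = posterior β − prior β.
Total across both batches: 14−3=11 responders, 35−6=29 non-responders.
Subtract the second batch: 11−8=3 responders and 29−4=25 non-responders.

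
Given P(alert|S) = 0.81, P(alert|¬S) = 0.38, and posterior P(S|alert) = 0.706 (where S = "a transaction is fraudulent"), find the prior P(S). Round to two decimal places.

In odds form, posterior odds = prior odds × likelihood ratio, so prior odds = posterior odds ÷ LR.
Posterior odds = 0.706/(1−0.706) = 2.4014. LR = 0.81/0.38 = 2.1316.
Prior odds = 2.4014/2.1316 = 1.1266, so P(S) = 1.1266/(1+1.1266) ≈ 0.53.

P(S) = 0.53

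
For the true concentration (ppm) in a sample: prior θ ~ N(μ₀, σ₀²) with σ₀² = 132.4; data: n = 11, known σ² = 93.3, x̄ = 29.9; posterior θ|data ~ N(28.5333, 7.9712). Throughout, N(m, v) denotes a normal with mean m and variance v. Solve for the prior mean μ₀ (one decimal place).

The posterior mean is a precision-weighted average: μ_n = (τ₀μ₀ + τ_data·x̄)/(τ₀+τ_data), with τ₀=1/σ₀² and τ_data=n/σ².
Here τ₀ = 1/132.4 = 0.007553 and τ_data = 11/93.3 = 0.117899, so τ_n = 0.125452.
Rearranging for μ₀: μ₀ = (μ_n·τ_n − τ_data·x̄)/τ₀ = (28.5333·0.125452 − 0.117899·29.9) / 0.007553 = 0.054379/0.007553 ≈ 7.2.

μ₀ = 7.2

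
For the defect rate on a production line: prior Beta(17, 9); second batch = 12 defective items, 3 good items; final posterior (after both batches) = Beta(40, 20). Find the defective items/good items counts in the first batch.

11 defective items and 8 good items

Sequential conjugate updates are equivalent to a single update on the pooled data, so total successes = posterior α − prior α and total failures = posterior β − prior β.
Total across both batches: 40−17=23 defective items, 20−9=11 good items.
Subtract the second batch: 23−12=11 defective items and 11−3=8 good items.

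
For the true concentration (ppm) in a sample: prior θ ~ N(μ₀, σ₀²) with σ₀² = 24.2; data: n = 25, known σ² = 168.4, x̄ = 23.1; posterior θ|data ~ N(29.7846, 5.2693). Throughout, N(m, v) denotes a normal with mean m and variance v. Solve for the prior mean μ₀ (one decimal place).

With known observation variance, the Normal–Normal posterior has precision τ_n = τ₀ + n/σ² and mean μ_n = (τ₀μ₀ + (n/σ²)x̄)/τ_n.
Here τ₀ = 1/24.2 = 0.041322 and τ_data = 25/168.4 = 0.148456, so τ_n = 0.189778.
Rearranging for μ₀: μ₀ = (μ_n·τ_n − τ_data·x̄)/τ₀ = (29.7846·0.189778 − 0.148456·23.1) / 0.041322 = 2.223128/0.041322 ≈ 53.8.

μ₀ = 53.8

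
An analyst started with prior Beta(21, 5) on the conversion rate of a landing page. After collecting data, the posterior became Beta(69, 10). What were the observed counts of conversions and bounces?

48 conversions and 5 bounces

Under Beta–binomial conjugacy the posterior parameters are (α+s, β+f).
So s = 69 − 21 = 48 and f = 10 − 5 = 5.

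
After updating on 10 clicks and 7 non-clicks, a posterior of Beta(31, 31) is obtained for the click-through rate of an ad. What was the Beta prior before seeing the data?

Beta(21, 24)

Beta is conjugate to the binomial likelihood: posterior = Beta(a+s, b+f).
So a = 31 − 10 = 21 and b = 31 − 7 = 24.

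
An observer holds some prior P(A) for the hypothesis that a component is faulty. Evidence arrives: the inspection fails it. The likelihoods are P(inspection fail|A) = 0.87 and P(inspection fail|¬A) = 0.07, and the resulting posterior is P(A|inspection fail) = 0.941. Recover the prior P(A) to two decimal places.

In odds form, posterior odds = prior odds × likelihood ratio, so prior odds = posterior odds ÷ LR.
Posterior odds = 0.941/(1−0.941) = 15.9492. LR = 0.87/0.07 = 12.4286.
Prior odds = 15.9492/12.4286 = 1.2833, so P(A) = 1.2833/(1+1.2833) ≈ 0.56.

P(A) = 0.56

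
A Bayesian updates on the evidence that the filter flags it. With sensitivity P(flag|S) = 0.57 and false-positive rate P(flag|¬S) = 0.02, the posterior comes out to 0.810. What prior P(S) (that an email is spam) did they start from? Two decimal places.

Bayes' rule in odds form gives O(S|E) = O(S)·[P(E|S)/P(E|¬S)], hence O(S) = O(S|E)/LR.
Posterior odds = 0.810/(1−0.810) = 4.2632. LR = 0.57/0.02 = 28.5000.
Prior odds = 4.2632/28.5000 = 0.1496, so P(S) = 0.1496/(1+0.1496) ≈ 0.13.

P(S) = 0.13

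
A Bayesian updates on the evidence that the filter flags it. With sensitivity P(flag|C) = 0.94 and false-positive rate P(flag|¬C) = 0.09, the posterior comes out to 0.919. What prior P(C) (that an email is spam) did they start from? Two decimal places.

In odds form, posterior odds = prior odds × likelihood ratio, so prior odds = posterior odds ÷ LR.
Posterior odds = 0.919/(1−0.919) = 11.3457. LR = 0.94/0.09 = 10.4444.
Prior odds = 11.3457/10.4444 = 1.0863, so P(C) = 1.0863/(1+1.0863) ≈ 0.52.

P(C) = 0.52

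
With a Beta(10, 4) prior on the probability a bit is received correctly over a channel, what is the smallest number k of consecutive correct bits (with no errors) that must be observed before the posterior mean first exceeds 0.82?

k = 9

After k correct bits and 0 errors the posterior is Beta(10+k, 4), with mean (10+k)/(10+4+k).
Set (10+k)/(14+k) > 0.82 and solve: k > (0.82·14 − 10)/(1 − 0.82) = 8.222.
The smallest integer exceeding 8.222 is 9.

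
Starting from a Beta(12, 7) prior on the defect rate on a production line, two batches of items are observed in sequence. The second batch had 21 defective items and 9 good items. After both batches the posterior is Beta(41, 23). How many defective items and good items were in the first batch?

Because Beta–binomial updating is additive in the counts, the combined data contributed (α_post−α_prior, β_post−β_prior) successes and failures.
Total across both batches: 41−12=29 defective items, 23−7=16 good items.
Subtract the second batch: 29−21=8 defective items and 16−9=7 good items.

8 defective items and 7 good items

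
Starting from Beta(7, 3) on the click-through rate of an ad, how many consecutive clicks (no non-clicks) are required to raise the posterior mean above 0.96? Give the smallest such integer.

After k clicks and 0 non-clicks the posterior is Beta(7+k, 3), with mean (7+k)/(7+3+k).
Set (7+k)/(10+k) > 0.96 and solve: k > (0.96·10 − 7)/(1 − 0.96) = 65.000.
The smallest integer exceeding 65.000 is 66.

k = 66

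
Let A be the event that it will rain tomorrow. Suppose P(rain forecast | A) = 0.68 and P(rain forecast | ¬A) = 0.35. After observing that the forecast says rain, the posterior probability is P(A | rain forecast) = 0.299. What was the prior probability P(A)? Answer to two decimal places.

In odds form, posterior odds = prior odds × likelihood ratio, so prior odds = posterior odds ÷ LR.
Posterior odds = 0.299/(1−0.299) = 0.4265. LR = 0.68/0.35 = 1.9429.
Prior odds = 0.4265/1.9429 = 0.2195, so P(A) = 0.2195/(1+0.2195) ≈ 0.18.

P(A) = 0.18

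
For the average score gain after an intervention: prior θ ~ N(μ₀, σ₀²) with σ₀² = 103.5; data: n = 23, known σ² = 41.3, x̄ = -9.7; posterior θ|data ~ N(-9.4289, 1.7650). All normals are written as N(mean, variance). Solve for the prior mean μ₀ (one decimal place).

μ₀ = 6.2

With known observation variance, the Normal–Normal posterior has precision τ_n = τ₀ + n/σ² and mean μ_n = (τ₀μ₀ + (n/σ²)x̄)/τ_n.
Here τ₀ = 1/103.5 = 0.009662 and τ_data = 23/41.3 = 0.556901, so τ_n = 0.566563.
Rearranging for μ₀: μ₀ = (μ_n·τ_n − τ_data·x̄)/τ₀ = (-9.4289·0.566563 − 0.556901·-9.7) / 0.009662 = 0.059874/0.009662 ≈ 6.2.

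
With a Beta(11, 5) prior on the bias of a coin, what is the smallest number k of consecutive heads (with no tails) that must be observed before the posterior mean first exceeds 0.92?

k = 47

After k heads and 0 tails the posterior is Beta(11+k, 5), with mean (11+k)/(11+5+k).
Set (11+k)/(16+k) > 0.92 and solve: k > (0.92·16 − 11)/(1 − 0.92) = 46.500.
The smallest integer exceeding 46.500 is 47, and checking k=47: (58)/(63) = 0.9206 > 0.92.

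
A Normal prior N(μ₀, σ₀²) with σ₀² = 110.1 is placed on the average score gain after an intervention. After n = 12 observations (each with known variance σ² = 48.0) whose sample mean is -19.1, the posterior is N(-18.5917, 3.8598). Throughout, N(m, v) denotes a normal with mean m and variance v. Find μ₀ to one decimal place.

The posterior mean is a precision-weighted average: μ_n = (τ₀μ₀ + τ_data·x̄)/(τ₀+τ_data), with τ₀=1/σ₀² and τ_data=n/σ².
Here τ₀ = 1/110.1 = 0.009083 and τ_data = 12/48.0 = 0.250000, so τ_n = 0.259083.
Rearranging for μ₀: μ₀ = (μ_n·τ_n − τ_data·x̄)/τ₀ = (-18.5917·0.259083 − 0.250000·-19.1) / 0.009083 = -0.041793/0.009083 ≈ -4.6.

μ₀ = -4.6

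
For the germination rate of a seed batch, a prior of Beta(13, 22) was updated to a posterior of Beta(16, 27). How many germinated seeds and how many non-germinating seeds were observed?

Beta is conjugate to the binomial likelihood: posterior = Beta(α+s, β+f).
So s = 16 − 13 = 3 and f = 27 − 22 = 5.

3 germinated seeds and 5 non-germinating seeds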